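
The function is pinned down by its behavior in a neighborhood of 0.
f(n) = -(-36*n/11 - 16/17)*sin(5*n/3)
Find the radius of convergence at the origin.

The radius of convergence is infinite.

The factor -sin(5*n/3) is entire and contributes no finite singular point.
The polynomial part has no poles.
No finite singular points: the Taylor series at 0 converges everywhere.


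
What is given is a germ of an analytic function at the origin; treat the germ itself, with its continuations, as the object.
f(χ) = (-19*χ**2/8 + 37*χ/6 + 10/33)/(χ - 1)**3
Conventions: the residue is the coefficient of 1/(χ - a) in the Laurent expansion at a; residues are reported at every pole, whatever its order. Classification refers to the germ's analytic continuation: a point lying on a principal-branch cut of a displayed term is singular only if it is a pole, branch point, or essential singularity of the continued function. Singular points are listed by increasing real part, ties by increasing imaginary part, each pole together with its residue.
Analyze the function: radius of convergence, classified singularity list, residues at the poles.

Radius of convergence at 0: 1.
At 1: a pole of order 3; residue -19/8.

Denominator factor (χ - 1)^3: pole of order 3 at 1, modulus 1.
The radius of convergence is the smallest modulus among the singular points: 1.
At the order-3 pole 1 set g(χ) = (χ - (1))^3*f(χ) = -19*χ**2/8 + 37*χ/6 + 10/33.
Order-3 pole: residue = g''(a)/2; g''(1) = -19/4, so the residue is -19/8.


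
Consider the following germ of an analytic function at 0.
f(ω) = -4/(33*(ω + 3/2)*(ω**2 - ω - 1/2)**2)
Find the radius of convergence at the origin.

The radius of convergence is -1/2 + (1/2)*sqrt(3).

Denominator factor (ω + 3/2): pole of order 1 at -3/2, modulus 3/2.
Denominator factor (ω**2 - ω - 1/2)^2: discriminant 3, real irrational roots 1/2 + (1/2)*sqrt(3) and 1/2 - (1/2)*sqrt(3); poles of order 2, moduli 1/2 + (1/2)*sqrt(3) and -1/2 + (1/2)*sqrt(3).
The radius of convergence is the smallest modulus among the singular points: -1/2 + (1/2)*sqrt(3).


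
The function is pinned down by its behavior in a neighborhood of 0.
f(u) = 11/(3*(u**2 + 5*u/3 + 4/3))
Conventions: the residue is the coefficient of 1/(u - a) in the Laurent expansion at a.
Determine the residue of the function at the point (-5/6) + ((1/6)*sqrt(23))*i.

The factor u**2 + 5*u/3 + 4/3 splits as (u - a)(u - a') with a = (-5/6) + ((1/6)*sqrt(23))*i, a' = (-5/6) - ((1/6)*sqrt(23))*i. At the order-1 pole a set g(u) = (u - a)*f(u) = [11/3] / (u - a').
Simple pole: residue = g(a) at a = (-5/6) + ((1/6)*sqrt(23))*i, which is -((11/23)*sqrt(23))*i.

The residue is -((11/23)*sqrt(23))*i.


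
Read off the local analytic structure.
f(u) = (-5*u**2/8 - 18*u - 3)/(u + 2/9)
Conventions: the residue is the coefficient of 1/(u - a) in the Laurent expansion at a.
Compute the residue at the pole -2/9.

At the order-1 pole -2/9 set g(u) = (u - (-2/9))*f(u) = -5*u**2/8 - 18*u - 3.
Simple pole: residue = g(a) at a = -2/9, which is 157/162.

The residue is 157/162.


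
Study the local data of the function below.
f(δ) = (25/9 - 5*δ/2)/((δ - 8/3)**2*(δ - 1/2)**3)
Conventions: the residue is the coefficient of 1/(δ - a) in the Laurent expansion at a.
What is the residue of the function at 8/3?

At the order-2 pole 8/3 set g(δ) = (δ - (8/3))^2*f(δ) = (25/9 - 5*δ/2)/(δ - 1/2)**3.
Order-2 pole: residue = g'(a); g'(8/3) = 8100/28561, so the residue is 8100/28561.

The residue is 8100/28561.


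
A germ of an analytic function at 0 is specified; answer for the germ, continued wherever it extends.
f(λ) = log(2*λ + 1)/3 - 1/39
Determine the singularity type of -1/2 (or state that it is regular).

The point is a logarithmic branch point.

The term (1/3)*log(1 - λ/(-1/2)) has argument 1 - -1/2/(-1/2) = 0 at -1/2: a logarithmic (infinitely-sheeted) branch point; the remaining terms are analytic or single-valued there.


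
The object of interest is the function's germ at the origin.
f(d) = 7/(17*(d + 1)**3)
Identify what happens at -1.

The point is a pole of order 3.

The denominator factor d + 1 vanishes at -1 and appears to the power 3; the numerator there equals 7/17, nonzero, and no other factor vanishes.
Hence a pole whose order is the multiplicity, 3.


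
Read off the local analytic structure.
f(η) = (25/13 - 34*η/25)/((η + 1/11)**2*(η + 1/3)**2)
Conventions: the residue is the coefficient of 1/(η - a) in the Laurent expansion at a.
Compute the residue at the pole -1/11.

The residue is -25829991/83200.

At the order-2 pole -1/11 set g(η) = (η - (-1/11))^2*f(η) = (25/13 - 34*η/25)/(η + 1/3)**2.
Order-2 pole: residue = g'(a); g'(-1/11) = -25829991/83200, so the residue is -25829991/83200.


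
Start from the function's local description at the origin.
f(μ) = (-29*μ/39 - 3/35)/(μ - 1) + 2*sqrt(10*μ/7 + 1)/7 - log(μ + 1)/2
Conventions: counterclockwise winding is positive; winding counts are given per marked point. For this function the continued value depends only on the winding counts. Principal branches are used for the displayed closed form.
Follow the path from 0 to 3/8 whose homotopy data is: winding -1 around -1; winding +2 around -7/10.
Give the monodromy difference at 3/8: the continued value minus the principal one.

The rational part is single-valued and drops out of the difference; each branch term changes only by its own monodromy.
(2/7)*sqrt(1 - μ/(-7/10)): winding +2 is even, the square root returns to the same sheet, contribution 0.
(-1/2)*log(1 - μ/(-1)): each positive loop around -1 adds 2*pi*i to the log, so winding -1 contributes (-1/2)*(-1)*2*pi*i = pi*i.
Summing the contributions at μ = 3/8 gives pi*i.

Continued minus principal equals pi*i.


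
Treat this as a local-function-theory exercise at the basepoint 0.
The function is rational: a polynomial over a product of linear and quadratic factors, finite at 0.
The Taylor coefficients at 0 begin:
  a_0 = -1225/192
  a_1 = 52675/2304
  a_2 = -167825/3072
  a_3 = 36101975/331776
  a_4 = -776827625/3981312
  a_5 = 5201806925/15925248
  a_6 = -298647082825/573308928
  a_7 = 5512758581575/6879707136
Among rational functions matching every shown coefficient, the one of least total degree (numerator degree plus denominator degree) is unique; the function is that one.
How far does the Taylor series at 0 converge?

No rational of total degree below 3 reproduces all 8 coefficients; solving the [0/3] Pade equations on them gives f(η) = -15/(4*(η + 4/5)*(η + 6/7)**2), whose expansion matches every shown term.
Denominator factor (η + 6/7)^2: pole of order 2 at -6/7, modulus 6/7.
Denominator factor (η + 4/5): pole of order 1 at -4/5, modulus 4/5.
The radius of convergence is the smallest modulus among the singular points: 4/5.

The radius of convergence is 4/5.


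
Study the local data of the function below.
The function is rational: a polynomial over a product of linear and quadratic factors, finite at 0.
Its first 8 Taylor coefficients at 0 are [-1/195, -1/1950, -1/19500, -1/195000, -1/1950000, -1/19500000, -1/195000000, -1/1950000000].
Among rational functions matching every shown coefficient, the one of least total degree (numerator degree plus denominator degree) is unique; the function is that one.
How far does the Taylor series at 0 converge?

The radius of convergence is 10.

No rational of total degree below 1 reproduces all 8 coefficients; solving the [0/1] Pade equations on them gives f(γ) = 2/(39*(γ - 10)), whose expansion matches every shown term.
Denominator factor (γ - 10): pole of order 1 at 10, modulus 10.
The radius of convergence is the smallest modulus among the singular points: 10.


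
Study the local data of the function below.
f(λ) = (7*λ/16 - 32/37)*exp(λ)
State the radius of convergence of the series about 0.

The factor exp(λ) is entire and contributes no finite singular point.
The polynomial part has no poles.
No finite singular points: the Taylor series at 0 converges everywhere.

The radius of convergence is infinite.


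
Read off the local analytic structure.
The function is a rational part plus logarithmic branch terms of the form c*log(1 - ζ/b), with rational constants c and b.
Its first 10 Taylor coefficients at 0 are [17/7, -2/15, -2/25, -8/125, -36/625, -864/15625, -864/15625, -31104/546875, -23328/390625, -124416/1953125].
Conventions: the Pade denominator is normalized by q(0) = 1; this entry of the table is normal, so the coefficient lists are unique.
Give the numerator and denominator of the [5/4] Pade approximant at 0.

The Pade approximant has numerator coefficients [17/7, -694/105, 9614/1575, -39856/18375, 21188/91875, -48/109375]; denominator coefficients [1, -8/3, 12/5, -144/175, 72/875].

Taylor coefficients needed (read off): a_0 = 17/7, a_1 = -2/15, a_2 = -2/25, a_3 = -8/125, a_4 = -36/625, a_5 = -864/15625, a_6 = -864/15625, a_7 = -31104/546875, a_8 = -23328/390625, a_9 = -124416/1953125.
Write the denominator as Q(ζ) = 1 + q1*ζ + q2*ζ^2 + q3*ζ^3 + q4*ζ^4. Requiring Q*f - P = O(ζ^10) with deg P <= 5 kills the coefficients of ζ^6..ζ^9 in Q*f:
  ζ^6: a_6 + q1*a_5 + q2*a_4 + q3*a_3 + q4*a_2 = 0, i.e. -864/15625 + (-864/15625)*q1 + (-36/625)*q2 + (-8/125)*q3 + (-2/25)*q4 = 0.
  ζ^7: a_7 + q1*a_6 + q2*a_5 + q3*a_4 + q4*a_3 = 0, i.e. -31104/546875 + (-864/15625)*q1 + (-864/15625)*q2 + (-36/625)*q3 + (-8/125)*q4 = 0.
  ζ^8: a_8 + q1*a_7 + q2*a_6 + q3*a_5 + q4*a_4 = 0, i.e. -23328/390625 + (-31104/546875)*q1 + (-864/15625)*q2 + (-864/15625)*q3 + (-36/625)*q4 = 0.
  ζ^9: a_9 + q1*a_8 + q2*a_7 + q3*a_6 + q4*a_5 = 0, i.e. -124416/1953125 + (-23328/390625)*q1 + (-31104/546875)*q2 + (-864/15625)*q3 + (-864/15625)*q4 = 0.
Solving this linear system: q1 = -8/3, q2 = 12/5, q3 = -144/175, q4 = 72/875.
The numerator is Q*f truncated at degree 5: P0 = a_0 = 17/7; P1 = a_1 + q1*a_0 = -694/105; P2 = a_2 + q1*a_1 + q2*a_0 = 9614/1575; P3 = a_3 + q1*a_2 + q2*a_1 + q3*a_0 = -39856/18375; P4 = a_4 + q1*a_3 + q2*a_2 + q3*a_1 + q4*a_0 = 21188/91875; P5 = a_5 + q1*a_4 + q2*a_3 + q3*a_2 + q4*a_1 = -48/109375.


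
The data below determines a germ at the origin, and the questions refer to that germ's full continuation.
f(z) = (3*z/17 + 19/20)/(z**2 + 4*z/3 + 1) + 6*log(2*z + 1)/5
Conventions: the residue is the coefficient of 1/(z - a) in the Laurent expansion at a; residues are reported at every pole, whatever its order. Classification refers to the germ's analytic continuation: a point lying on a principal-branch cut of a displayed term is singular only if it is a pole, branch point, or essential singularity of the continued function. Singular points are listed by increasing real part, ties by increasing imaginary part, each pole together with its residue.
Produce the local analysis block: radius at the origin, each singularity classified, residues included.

Denominator factor (z**2 + 4*z/3 + 1): discriminant -20/9, complex-conjugate roots (-2/3) + ((1/3)*sqrt(5))*i and (-2/3) - ((1/3)*sqrt(5))*i; poles of order 1, moduli 1 and 1.
Branch term (6/5)*log(1 - z/(-1/2)): its argument vanishes at z = -1/2, a logarithmic branch point, modulus 1/2.
The radius of convergence is the smallest modulus among the singular points: 1/2.
The branch term is analytic at (-2/3) - ((1/3)*sqrt(5))*i and contributes nothing to the residue; only the rational part matters.
The factor z**2 + 4*z/3 + 1 splits as (z - a)(z - a') with a = (-2/3) - ((1/3)*sqrt(5))*i, a' = (-2/3) + ((1/3)*sqrt(5))*i. At the order-1 pole a set g(z) = (z - a)*(rational part) = [3*z/17 + 19/20] / (z - a').
Simple pole: residue = g(a) at a = (-2/3) - ((1/3)*sqrt(5))*i, which is (3/34) + ((849/3400)*sqrt(5))*i.
The branch term is analytic at (-2/3) + ((1/3)*sqrt(5))*i and contributes nothing to the residue; only the rational part matters.
The factor z**2 + 4*z/3 + 1 splits as (z - a)(z - a') with a = (-2/3) + ((1/3)*sqrt(5))*i, a' = (-2/3) - ((1/3)*sqrt(5))*i. At the order-1 pole a set g(z) = (z - a)*(rational part) = [3*z/17 + 19/20] / (z - a').
Simple pole: residue = g(a) at a = (-2/3) + ((1/3)*sqrt(5))*i, which is (3/34) - ((849/3400)*sqrt(5))*i.
List the singular points by increasing real part (a conjugate pair: the negative imaginary part first).

Radius of convergence at 0: 1/2.
At (-2/3) - ((1/3)*sqrt(5))*i: a pole of order 1; residue (3/34) + ((849/3400)*sqrt(5))*i.
At (-2/3) + ((1/3)*sqrt(5))*i: a pole of order 1; residue (3/34) - ((849/3400)*sqrt(5))*i.
At -1/2: a logarithmic branch point.


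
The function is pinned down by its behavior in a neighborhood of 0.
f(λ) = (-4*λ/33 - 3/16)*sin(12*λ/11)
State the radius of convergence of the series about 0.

The radius of convergence is infinite.

The factor sin(12*λ/11) is entire and contributes no finite singular point.
The polynomial part has no poles.
No finite singular points: the Taylor series at 0 converges everywhere.


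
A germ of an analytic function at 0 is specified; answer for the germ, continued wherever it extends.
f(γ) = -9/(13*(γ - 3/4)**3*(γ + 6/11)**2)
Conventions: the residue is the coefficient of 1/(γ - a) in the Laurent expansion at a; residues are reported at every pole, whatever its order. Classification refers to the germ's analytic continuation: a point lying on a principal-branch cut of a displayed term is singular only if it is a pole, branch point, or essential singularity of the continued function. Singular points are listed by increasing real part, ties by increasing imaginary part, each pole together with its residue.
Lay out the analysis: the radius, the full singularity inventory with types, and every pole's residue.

Denominator factor (γ - 3/4)^3: pole of order 3 at 3/4, modulus 3/4.
Denominator factor (γ + 6/11)^2: pole of order 2 at -6/11, modulus 6/11.
The radius of convergence is the smallest modulus among the singular points: 6/11.
At the order-2 pole -6/11 set g(γ) = (γ - (-6/11))^2*f(γ) = -9/(13*(γ - 3/4)**3).
Order-2 pole: residue = g'(a); g'(-6/11) = 3748096/5082519, so the residue is 3748096/5082519.
At the order-3 pole 3/4 set g(γ) = (γ - (3/4))^3*f(γ) = -9/(13*(γ + 6/11)**2).
Order-3 pole: residue = g''(a)/2; g''(3/4) = -7496192/5082519, so the residue is -3748096/5082519.
List the singular points by increasing real part (a conjugate pair: the negative imaginary part first).

Radius of convergence at 0: 6/11.
At -6/11: a pole of order 2; residue 3748096/5082519.
At 3/4: a pole of order 3; residue -3748096/5082519.


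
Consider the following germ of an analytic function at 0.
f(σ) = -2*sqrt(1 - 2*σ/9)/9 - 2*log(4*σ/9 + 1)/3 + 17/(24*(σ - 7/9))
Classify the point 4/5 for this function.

The point is a regular point.

Denominator factors: σ - 7/9 = 1/45 at σ = 4/5 — none vanishes.
Branch term log(1 - σ/(-9/4)): argument at 4/5 is 61/45, nonzero, so 4/5 is not its branch point (a point on a principal cut is still regular for the continued germ).
Branch term sqrt(1 - σ/(9/2)): argument at 4/5 is 37/45, nonzero, so 4/5 is not its branch point (a point on a principal cut is still regular for the continued germ).
So the germ continues analytically to 4/5.


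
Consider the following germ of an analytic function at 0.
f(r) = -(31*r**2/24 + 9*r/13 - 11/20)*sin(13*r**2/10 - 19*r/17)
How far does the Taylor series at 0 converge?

The factor -sin(13*r**2/10 - 19*r/17) is entire and contributes no finite singular point.
The polynomial part has no poles.
No finite singular points: the Taylor series at 0 converges everywhere.

The radius of convergence is infinite.


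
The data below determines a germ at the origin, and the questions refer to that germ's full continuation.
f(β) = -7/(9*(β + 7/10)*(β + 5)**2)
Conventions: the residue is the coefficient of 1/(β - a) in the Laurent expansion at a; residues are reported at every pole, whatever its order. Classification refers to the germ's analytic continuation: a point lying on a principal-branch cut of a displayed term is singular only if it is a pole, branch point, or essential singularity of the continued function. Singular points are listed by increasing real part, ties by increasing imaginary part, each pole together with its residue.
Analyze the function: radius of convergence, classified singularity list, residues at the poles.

Denominator factor (β + 5)^2: pole of order 2 at -5, modulus 5.
Denominator factor (β + 7/10): pole of order 1 at -7/10, modulus 7/10.
The radius of convergence is the smallest modulus among the singular points: 7/10.
At the order-2 pole -5 set g(β) = (β - (-5))^2*f(β) = -7/(9*(β + 7/10)).
Order-2 pole: residue = g'(a); g'(-5) = 700/16641, so the residue is 700/16641.
At the order-1 pole -7/10 set g(β) = (β - (-7/10))*f(β) = -7/(9*(β + 5)**2).
Simple pole: residue = g(a) at a = -7/10, which is -700/16641.
List the singular points by increasing real part (a conjugate pair: the negative imaginary part first).

Radius of convergence at 0: 7/10.
At -5: a pole of order 2; residue 700/16641.
At -7/10: a pole of order 1; residue -700/16641.


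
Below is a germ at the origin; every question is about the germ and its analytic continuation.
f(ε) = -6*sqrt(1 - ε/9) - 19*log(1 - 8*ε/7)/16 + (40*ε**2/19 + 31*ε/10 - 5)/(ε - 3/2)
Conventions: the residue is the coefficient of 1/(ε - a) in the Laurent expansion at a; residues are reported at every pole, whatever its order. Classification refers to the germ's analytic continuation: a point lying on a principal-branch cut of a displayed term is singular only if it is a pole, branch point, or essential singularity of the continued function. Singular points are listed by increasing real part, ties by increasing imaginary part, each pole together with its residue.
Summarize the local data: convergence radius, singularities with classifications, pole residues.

Radius of convergence at 0: 7/8.
At 7/8: a logarithmic branch point.
At 3/2: a pole of order 1; residue 1667/380.
At 9: an algebraic (square-root) branch point.

Denominator factor (ε - 3/2): pole of order 1 at 3/2, modulus 3/2.
Branch term (-6)*sqrt(1 - ε/(9)): its argument vanishes at ε = 9, a square-root branch point, modulus 9.
Branch term (-19/16)*log(1 - ε/(7/8)): its argument vanishes at ε = 7/8, a logarithmic branch point, modulus 7/8.
The radius of convergence is the smallest modulus among the singular points: 7/8.
The branch terms are analytic at 3/2 and contribute nothing to the residue; only the rational part matters.
At the order-1 pole 3/2 set g(ε) = (ε - (3/2))*(rational part) = 40*ε**2/19 + 31*ε/10 - 5.
Simple pole: residue = g(a) at a = 3/2, which is 1667/380.
List the singular points by increasing real part (a conjugate pair: the negative imaginary part first).


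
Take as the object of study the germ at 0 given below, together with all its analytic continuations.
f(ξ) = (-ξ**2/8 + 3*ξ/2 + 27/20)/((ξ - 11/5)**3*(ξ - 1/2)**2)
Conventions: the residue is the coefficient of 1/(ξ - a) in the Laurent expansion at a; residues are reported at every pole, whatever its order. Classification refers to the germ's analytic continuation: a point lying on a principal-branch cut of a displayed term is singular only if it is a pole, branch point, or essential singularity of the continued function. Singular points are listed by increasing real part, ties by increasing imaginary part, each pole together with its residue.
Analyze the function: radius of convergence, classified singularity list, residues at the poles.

Denominator factor (ξ - 1/2)^2: pole of order 2 at 1/2, modulus 1/2.
Denominator factor (ξ - 11/5)^3: pole of order 3 at 11/5, modulus 11/5.
The radius of convergence is the smallest modulus among the singular points: 1/2.
At the order-2 pole 1/2 set g(ξ) = (ξ - (1/2))^2*f(ξ) = (-ξ**2/8 + 3*ξ/2 + 27/20)/(ξ - 11/5)**3.
Order-2 pole: residue = g'(a); g'(1/2) = -170875/167042, so the residue is -170875/167042.
At the order-3 pole 11/5 set g(ξ) = (ξ - (11/5))^3*f(ξ) = (-ξ**2/8 + 3*ξ/2 + 27/20)/(ξ - 1/2)**2.
Order-3 pole: residue = g''(a)/2; g''(11/5) = 170875/83521, so the residue is 170875/167042.
List the singular points by increasing real part (a conjugate pair: the negative imaginary part first).

Radius of convergence at 0: 1/2.
At 1/2: a pole of order 2; residue -170875/167042.
At 11/5: a pole of order 3; residue 170875/167042.


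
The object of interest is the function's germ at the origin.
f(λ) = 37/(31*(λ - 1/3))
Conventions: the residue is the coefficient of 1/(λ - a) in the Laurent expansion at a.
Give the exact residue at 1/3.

At the order-1 pole 1/3 set g(λ) = (λ - (1/3))*f(λ) = 37/31.
Simple pole: residue = g(a) at a = 1/3, which is 37/31.

The residue is 37/31.


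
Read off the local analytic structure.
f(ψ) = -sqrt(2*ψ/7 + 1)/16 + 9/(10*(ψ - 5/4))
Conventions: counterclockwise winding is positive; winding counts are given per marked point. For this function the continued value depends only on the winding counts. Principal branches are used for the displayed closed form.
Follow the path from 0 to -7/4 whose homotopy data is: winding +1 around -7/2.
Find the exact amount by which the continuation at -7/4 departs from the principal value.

Continued minus principal equals (1/16)*sqrt(2).

The rational part is single-valued and drops out of the difference; each branch term changes only by its own monodromy.
(-1/16)*sqrt(1 - ψ/(-7/2)): winding +1 is odd, the square root flips sign, contributing -2*(-1/16)*sqrt(1 - (-7/4)/(-7/2)) = -2*(-1/16)*sqrt(1/2) = (1/16)*sqrt(2).
Summing the contributions at ψ = -7/4 gives (1/16)*sqrt(2).


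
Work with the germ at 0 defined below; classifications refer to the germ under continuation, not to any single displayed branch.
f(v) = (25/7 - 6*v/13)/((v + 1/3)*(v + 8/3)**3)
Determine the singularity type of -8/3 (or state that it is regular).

The point is a pole of order 3.

The denominator factor v + 8/3 vanishes at -8/3 and appears to the power 3; the numerator there equals 437/91, nonzero, and no other factor vanishes.
Hence a pole whose order is the multiplicity, 3.


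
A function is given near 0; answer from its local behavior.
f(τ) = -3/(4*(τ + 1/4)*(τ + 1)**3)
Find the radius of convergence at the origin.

Denominator factor (τ + 1)^3: pole of order 3 at -1, modulus 1.
Denominator factor (τ + 1/4): pole of order 1 at -1/4, modulus 1/4.
The radius of convergence is the smallest modulus among the singular points: 1/4.

The radius of convergence is 1/4.


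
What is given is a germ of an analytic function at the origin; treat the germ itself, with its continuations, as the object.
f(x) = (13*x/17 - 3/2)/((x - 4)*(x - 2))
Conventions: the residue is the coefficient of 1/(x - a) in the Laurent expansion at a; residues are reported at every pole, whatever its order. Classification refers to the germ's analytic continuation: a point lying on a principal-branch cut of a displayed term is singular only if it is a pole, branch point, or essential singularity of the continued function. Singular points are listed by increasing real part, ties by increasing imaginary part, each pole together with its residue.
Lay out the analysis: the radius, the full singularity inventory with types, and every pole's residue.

Denominator factor (x - 4): pole of order 1 at 4, modulus 4.
Denominator factor (x - 2): pole of order 1 at 2, modulus 2.
The radius of convergence is the smallest modulus among the singular points: 2.
At the order-1 pole 2 set g(x) = (x - (2))*f(x) = (13*x/17 - 3/2)/(x - 4).
Simple pole: residue = g(a) at a = 2, which is -1/68.
At the order-1 pole 4 set g(x) = (x - (4))*f(x) = (13*x/17 - 3/2)/(x - 2).
Simple pole: residue = g(a) at a = 4, which is 53/68.
List the singular points by increasing real part (a conjugate pair: the negative imaginary part first).

Radius of convergence at 0: 2.
At 2: a pole of order 1; residue -1/68.
At 4: a pole of order 1; residue 53/68.


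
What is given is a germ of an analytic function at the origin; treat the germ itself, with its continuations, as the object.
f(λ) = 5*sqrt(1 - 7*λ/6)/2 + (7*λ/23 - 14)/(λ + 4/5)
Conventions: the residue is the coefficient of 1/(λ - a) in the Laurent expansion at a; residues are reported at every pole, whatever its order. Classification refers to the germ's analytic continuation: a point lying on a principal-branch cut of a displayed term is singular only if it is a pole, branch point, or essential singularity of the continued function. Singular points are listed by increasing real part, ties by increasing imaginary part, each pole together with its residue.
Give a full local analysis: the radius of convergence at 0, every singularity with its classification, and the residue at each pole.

Denominator factor (λ + 4/5): pole of order 1 at -4/5, modulus 4/5.
Branch term (5/2)*sqrt(1 - λ/(6/7)): its argument vanishes at λ = 6/7, a square-root branch point, modulus 6/7.
The radius of convergence is the smallest modulus among the singular points: 4/5.
The branch term is analytic at -4/5 and contributes nothing to the residue; only the rational part matters.
At the order-1 pole -4/5 set g(λ) = (λ - (-4/5))*(rational part) = 7*λ/23 - 14.
Simple pole: residue = g(a) at a = -4/5, which is -1638/115.
List the singular points by increasing real part (a conjugate pair: the negative imaginary part first).

Radius of convergence at 0: 4/5.
At -4/5: a pole of order 1; residue -1638/115.
At 6/7: an algebraic (square-root) branch point.


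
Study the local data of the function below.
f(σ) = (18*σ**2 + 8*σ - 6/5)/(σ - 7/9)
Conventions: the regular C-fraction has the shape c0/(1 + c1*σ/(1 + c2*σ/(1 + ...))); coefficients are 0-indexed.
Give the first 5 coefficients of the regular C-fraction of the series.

Taylor coefficients (expand at 0): a_0 = 54/35, a_1 = -2034/245, a_2 = -57996/1715, a_3 = -521964/12005, a_4 = -4697676/84035.
c0 = a_0 = 54/35. Peel one level at a time: if S = 1 + c*σ/S' with S'(0) = 1, then c is the σ-coefficient of S and S' = c*σ/(S - 1).
S_1 = c0/f = 1 + (113/21)*σ + (3205/63)*σ^2 + ...; c1 = 113/21.
S_2 = c1*σ/(S_1 - 1) = 1 + (-3205/339)*σ + (144990/12769)*σ^2 + ...; c2 = -3205/339.
S_3 = c2*σ/(S_2 - 1) = 1 + (86994/72433)*σ + (-782946/410881)*σ^2 + ...; c3 = 86994/72433.
S_4 = c3*σ/(S_3 - 1) = 1 + (1017/641)*σ + ...; c4 = 1017/641.

The regular C-fraction coefficients are [54/35, 113/21, -3205/339, 86994/72433, 1017/641].


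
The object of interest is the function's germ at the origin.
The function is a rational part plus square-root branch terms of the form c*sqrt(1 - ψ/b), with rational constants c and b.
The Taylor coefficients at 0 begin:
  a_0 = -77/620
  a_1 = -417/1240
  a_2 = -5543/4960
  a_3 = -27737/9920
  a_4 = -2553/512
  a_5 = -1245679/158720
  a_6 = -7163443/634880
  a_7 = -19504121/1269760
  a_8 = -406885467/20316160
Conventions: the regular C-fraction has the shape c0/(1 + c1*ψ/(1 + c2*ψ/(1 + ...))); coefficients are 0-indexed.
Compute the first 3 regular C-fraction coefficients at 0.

The regular C-fraction coefficients are [-77/620, -417/154, -79033/128436].

Taylor coefficients (read off): a_0 = -77/620, a_1 = -417/1240, a_2 = -5543/4960.
c0 = a_0 = -77/620. Peel one level at a time: if S = 1 + c*ψ/S' with S'(0) = 1, then c is the ψ-coefficient of S and S' = c*ψ/(S - 1).
S_1 = c0/f = 1 + (-417/154)*ψ + (-79033/47432)*ψ^2 + ...; c1 = -417/154.
S_2 = c1*ψ/(S_1 - 1) = 1 + (-79033/128436)*ψ + ...; c2 = -79033/128436.


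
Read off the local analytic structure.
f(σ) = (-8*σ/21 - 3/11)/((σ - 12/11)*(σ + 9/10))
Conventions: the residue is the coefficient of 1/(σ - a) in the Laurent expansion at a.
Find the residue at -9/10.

The residue is -18/511.

At the order-1 pole -9/10 set g(σ) = (σ - (-9/10))*f(σ) = (-8*σ/21 - 3/11)/(σ - 12/11).
Simple pole: residue = g(a) at a = -9/10, which is -18/511.


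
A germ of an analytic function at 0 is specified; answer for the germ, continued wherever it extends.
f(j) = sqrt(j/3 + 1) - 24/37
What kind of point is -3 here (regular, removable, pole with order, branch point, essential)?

The term (1)*sqrt(1 - j/(-3)) has argument 1 - -3/(-3) = 0 at -3: a square-root (algebraic, two-sheeted) branch point; the remaining terms are analytic or single-valued there.

The point is an algebraic (square-root) branch point.


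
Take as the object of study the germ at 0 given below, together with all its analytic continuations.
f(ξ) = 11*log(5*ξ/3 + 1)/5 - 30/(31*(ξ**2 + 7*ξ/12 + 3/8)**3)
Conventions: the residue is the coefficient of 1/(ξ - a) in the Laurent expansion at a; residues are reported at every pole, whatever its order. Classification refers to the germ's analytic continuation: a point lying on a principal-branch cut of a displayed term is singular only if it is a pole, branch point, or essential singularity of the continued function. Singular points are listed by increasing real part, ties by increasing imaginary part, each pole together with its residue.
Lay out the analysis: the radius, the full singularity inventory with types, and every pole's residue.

Radius of convergence at 0: 3/5.
At -3/5: a logarithmic branch point.
At (-7/24) - ((1/24)*sqrt(167))*i: a pole of order 3; residue -((44789760/144381353)*sqrt(167))*i.
At (-7/24) + ((1/24)*sqrt(167))*i: a pole of order 3; residue ((44789760/144381353)*sqrt(167))*i.


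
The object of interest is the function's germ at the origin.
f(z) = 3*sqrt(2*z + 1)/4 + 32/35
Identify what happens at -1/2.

The point is an algebraic (square-root) branch point.

The term (3/4)*sqrt(1 - z/(-1/2)) has argument 1 - -1/2/(-1/2) = 0 at -1/2: a square-root (algebraic, two-sheeted) branch point; the remaining terms are analytic or single-valued there.


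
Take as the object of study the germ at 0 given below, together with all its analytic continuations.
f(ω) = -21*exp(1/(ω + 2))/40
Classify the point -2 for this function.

The exponent 1/(ω - (-2)) has a pole at -2, so exp(1/(ω - (-2))) takes every nonzero value near it: an essential singularity (not a pole of any order).

The point is an essential singularity.


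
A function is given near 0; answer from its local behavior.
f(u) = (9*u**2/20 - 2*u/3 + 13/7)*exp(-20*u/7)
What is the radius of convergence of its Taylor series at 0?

The radius of convergence is infinite.

The factor exp(-20*u/7) is entire and contributes no finite singular point.
The polynomial part has no poles.
No finite singular points: the Taylor series at 0 converges everywhere.


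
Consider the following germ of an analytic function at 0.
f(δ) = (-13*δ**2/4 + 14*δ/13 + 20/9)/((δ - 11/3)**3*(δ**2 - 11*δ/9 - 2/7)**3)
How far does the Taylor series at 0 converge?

The radius of convergence is -11/18 + (1/126)*sqrt(10465).

Denominator factor (δ - 11/3)^3: pole of order 3 at 11/3, modulus 11/3.
Denominator factor (δ**2 - 11*δ/9 - 2/7)^3: discriminant 1495/567, real irrational roots 11/18 + (1/126)*sqrt(10465) and 11/18 - (1/126)*sqrt(10465); poles of order 3, moduli 11/18 + (1/126)*sqrt(10465) and -11/18 + (1/126)*sqrt(10465).
The radius of convergence is the smallest modulus among the singular points: -11/18 + (1/126)*sqrt(10465).


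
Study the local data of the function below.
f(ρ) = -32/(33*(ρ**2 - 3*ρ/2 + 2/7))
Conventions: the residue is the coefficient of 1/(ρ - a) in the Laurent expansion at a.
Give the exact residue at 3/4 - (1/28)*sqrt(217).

The factor ρ**2 - 3*ρ/2 + 2/7 splits as (ρ - a)(ρ - a') with a = 3/4 - (1/28)*sqrt(217), a' = 3/4 + (1/28)*sqrt(217). At the order-1 pole a set g(ρ) = (ρ - a)*f(ρ) = [-32/33] / (ρ - a').
Simple pole: residue = g(a) at a = 3/4 - (1/28)*sqrt(217), which is (64/1023)*sqrt(217).

The residue is (64/1023)*sqrt(217).


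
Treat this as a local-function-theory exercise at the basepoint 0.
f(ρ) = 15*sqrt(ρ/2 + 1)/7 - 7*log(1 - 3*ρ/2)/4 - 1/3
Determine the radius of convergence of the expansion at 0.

The radius of convergence is 2/3.

Branch term (-7/4)*log(1 - ρ/(2/3)): its argument vanishes at ρ = 2/3, a logarithmic branch point, modulus 2/3.
Branch term (15/7)*sqrt(1 - ρ/(-2)): its argument vanishes at ρ = -2, a square-root branch point, modulus 2.
The radius of convergence is the smallest modulus among the singular points: 2/3.


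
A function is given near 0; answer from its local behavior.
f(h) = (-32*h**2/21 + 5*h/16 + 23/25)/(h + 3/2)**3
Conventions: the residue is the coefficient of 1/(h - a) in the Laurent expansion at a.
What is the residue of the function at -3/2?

The residue is -32/21.

At the order-3 pole -3/2 set g(h) = (h - (-3/2))^3*f(h) = -32*h**2/21 + 5*h/16 + 23/25.
Order-3 pole: residue = g''(a)/2; g''(-3/2) = -64/21, so the residue is -32/21.


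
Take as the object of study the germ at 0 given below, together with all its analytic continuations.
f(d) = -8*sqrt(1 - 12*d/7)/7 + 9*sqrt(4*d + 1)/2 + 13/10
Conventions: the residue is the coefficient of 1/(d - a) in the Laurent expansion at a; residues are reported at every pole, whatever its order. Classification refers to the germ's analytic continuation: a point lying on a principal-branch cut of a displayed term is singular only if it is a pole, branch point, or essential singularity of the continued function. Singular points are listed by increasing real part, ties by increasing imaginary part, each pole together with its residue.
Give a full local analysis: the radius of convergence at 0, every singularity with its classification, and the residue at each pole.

Branch term (9/2)*sqrt(1 - d/(-1/4)): its argument vanishes at d = -1/4, a square-root branch point, modulus 1/4.
Branch term (-8/7)*sqrt(1 - d/(7/12)): its argument vanishes at d = 7/12, a square-root branch point, modulus 7/12.
The radius of convergence is the smallest modulus among the singular points: 1/4.
List the singular points by increasing real part (a conjugate pair: the negative imaginary part first).

Radius of convergence at 0: 1/4.
At -1/4: an algebraic (square-root) branch point.
At 7/12: an algebraic (square-root) branch point.


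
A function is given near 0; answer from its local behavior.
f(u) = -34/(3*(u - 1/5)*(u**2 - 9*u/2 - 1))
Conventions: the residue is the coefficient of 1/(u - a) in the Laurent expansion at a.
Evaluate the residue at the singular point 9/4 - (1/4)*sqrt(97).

The residue is -850/279 - (6970/27063)*sqrt(97).

The factor u**2 - 9*u/2 - 1 splits as (u - a)(u - a') with a = 9/4 - (1/4)*sqrt(97), a' = 9/4 + (1/4)*sqrt(97). At the order-1 pole a set g(u) = (u - a)*f(u) = [-34/(3*(u - 1/5))] / (u - a').
Simple pole: residue = g(a) at a = 9/4 - (1/4)*sqrt(97), which is -850/279 - (6970/27063)*sqrt(97).


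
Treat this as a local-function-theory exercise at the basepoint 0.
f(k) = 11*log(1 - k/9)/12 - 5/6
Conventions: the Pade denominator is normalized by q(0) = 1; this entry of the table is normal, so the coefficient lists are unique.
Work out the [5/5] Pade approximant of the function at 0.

Taylor coefficients needed (expand at 0): a_0 = -5/6, a_1 = -11/108, a_2 = -11/1944, a_3 = -11/26244, a_4 = -11/314928, a_5 = -11/3542940, a_6 = -11/38263752, a_7 = -11/401769396, a_8 = -11/4132485216, a_9 = -11/41841412812, a_10 = -11/418414128120.
Write the denominator as Q(k) = 1 + q1*k + q2*k^2 + q3*k^3 + q4*k^4 + q5*k^5. Requiring Q*f - P = O(k^11) with deg P <= 5 kills the coefficients of k^6..k^10 in Q*f:
  k^6: a_6 + q1*a_5 + q2*a_4 + q3*a_3 + q4*a_2 + q5*a_1 = 0, i.e. -11/38263752 + (-11/3542940)*q1 + (-11/314928)*q2 + (-11/26244)*q3 + (-11/1944)*q4 + (-11/108)*q5 = 0.
  k^7: a_7 + q1*a_6 + q2*a_5 + q3*a_4 + q4*a_3 + q5*a_2 = 0, i.e. -11/401769396 + (-11/38263752)*q1 + (-11/3542940)*q2 + (-11/314928)*q3 + (-11/26244)*q4 + (-11/1944)*q5 = 0.
  k^8: a_8 + q1*a_7 + q2*a_6 + q3*a_5 + q4*a_4 + q5*a_3 = 0, i.e. -11/4132485216 + (-11/401769396)*q1 + (-11/38263752)*q2 + (-11/3542940)*q3 + (-11/314928)*q4 + (-11/26244)*q5 = 0.
  k^9: a_9 + q1*a_8 + q2*a_7 + q3*a_6 + q4*a_5 + q5*a_4 = 0, i.e. -11/41841412812 + (-11/4132485216)*q1 + (-11/401769396)*q2 + (-11/38263752)*q3 + (-11/3542940)*q4 + (-11/314928)*q5 = 0.
  k^10: a_10 + q1*a_9 + q2*a_8 + q3*a_7 + q4*a_6 + q5*a_5 = 0, i.e. -11/418414128120 + (-11/41841412812)*q1 + (-11/4132485216)*q2 + (-11/401769396)*q3 + (-11/38263752)*q4 + (-11/3542940)*q5 = 0.
Solving this linear system: q1 = -5/18, q2 = 20/729, q3 = -5/4374, q4 = 5/275562, q5 = -1/14880348.
The numerator is Q*f truncated at degree 5: P0 = a_0 = -5/6; P1 = a_1 + q1*a_0 = 7/54; P2 = a_2 + q1*a_1 + q2*a_0 = -1/4374; P3 = a_3 + q1*a_2 + q2*a_1 + q3*a_0 = -217/314928; P4 = a_4 + q1*a_3 + q2*a_2 + q3*a_1 + q4*a_0 = 547/19840464; P5 = a_5 + q1*a_4 + q2*a_3 + q3*a_2 + q4*a_1 + q5*a_0 = -1207/5356925280.

The Pade approximant has numerator coefficients [-5/6, 7/54, -1/4374, -217/314928, 547/19840464, -1207/5356925280]; denominator coefficients [1, -5/18, 20/729, -5/4374, 5/275562, -1/14880348].


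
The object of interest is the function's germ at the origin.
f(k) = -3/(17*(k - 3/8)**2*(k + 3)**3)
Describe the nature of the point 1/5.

Denominator factors: k + 3 = 16/5 at k = 1/5; k - 3/8 = -7/40 at k = 1/5 — none vanishes.
So the germ continues analytically to 1/5.

The point is a regular point.


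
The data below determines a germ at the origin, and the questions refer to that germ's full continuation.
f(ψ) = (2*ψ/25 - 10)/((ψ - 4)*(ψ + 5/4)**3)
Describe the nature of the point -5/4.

The denominator factor ψ + 5/4 vanishes at -5/4 and appears to the power 3; the numerator there equals -101/10, nonzero, and no other factor vanishes.
Hence a pole whose order is the multiplicity, 3.

The point is a pole of order 3.


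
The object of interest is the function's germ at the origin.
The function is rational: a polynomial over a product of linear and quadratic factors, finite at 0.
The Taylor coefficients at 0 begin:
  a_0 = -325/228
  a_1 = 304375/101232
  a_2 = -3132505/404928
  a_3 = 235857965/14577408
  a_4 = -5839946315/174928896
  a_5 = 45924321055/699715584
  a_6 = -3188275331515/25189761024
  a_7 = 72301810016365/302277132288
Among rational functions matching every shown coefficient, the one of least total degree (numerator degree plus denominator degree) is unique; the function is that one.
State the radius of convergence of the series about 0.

No rational of total degree below 5 reproduces all 8 coefficients; solving the [2/3] Pade equations on them gives f(μ) = (7*μ**2/40 + 12*μ/37 + 13/19)/((μ - 4/3)*(μ + 3/5)**2), whose expansion matches every shown term.
Denominator factor (μ + 3/5)^2: pole of order 2 at -3/5, modulus 3/5.
Denominator factor (μ - 4/3): pole of order 1 at 4/3, modulus 4/3.
The radius of convergence is the smallest modulus among the singular points: 3/5.

The radius of convergence is 3/5.


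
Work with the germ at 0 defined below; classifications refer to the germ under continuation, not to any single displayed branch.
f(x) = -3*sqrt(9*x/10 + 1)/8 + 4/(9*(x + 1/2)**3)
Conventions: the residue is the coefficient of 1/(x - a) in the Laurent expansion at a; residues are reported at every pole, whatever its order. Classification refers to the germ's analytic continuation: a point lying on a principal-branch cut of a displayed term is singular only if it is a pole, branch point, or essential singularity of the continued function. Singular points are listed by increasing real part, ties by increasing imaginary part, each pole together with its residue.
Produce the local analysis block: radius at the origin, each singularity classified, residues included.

Denominator factor (x + 1/2)^3: pole of order 3 at -1/2, modulus 1/2.
Branch term (-3/8)*sqrt(1 - x/(-10/9)): its argument vanishes at x = -10/9, a square-root branch point, modulus 10/9.
The radius of convergence is the smallest modulus among the singular points: 1/2.
The branch term is analytic at -1/2 and contributes nothing to the residue; only the rational part matters.
At the order-3 pole -1/2 set g(x) = (x - (-1/2))^3*(rational part) = 4/9.
Order-3 pole: residue = g''(a)/2; g''(-1/2) = 0, so the residue is 0.
List the singular points by increasing real part (a conjugate pair: the negative imaginary part first).

Radius of convergence at 0: 1/2.
At -10/9: an algebraic (square-root) branch point.
At -1/2: a pole of order 3; residue 0.


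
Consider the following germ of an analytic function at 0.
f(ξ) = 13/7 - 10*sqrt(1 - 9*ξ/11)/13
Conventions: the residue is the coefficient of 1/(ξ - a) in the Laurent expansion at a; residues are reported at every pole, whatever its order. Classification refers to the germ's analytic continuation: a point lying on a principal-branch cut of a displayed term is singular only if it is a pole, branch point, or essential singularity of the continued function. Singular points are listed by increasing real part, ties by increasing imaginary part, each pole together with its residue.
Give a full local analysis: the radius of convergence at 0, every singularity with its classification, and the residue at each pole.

Branch term (-10/13)*sqrt(1 - ξ/(11/9)): its argument vanishes at ξ = 11/9, a square-root branch point, modulus 11/9.
The radius of convergence is the smallest modulus among the singular points: 11/9.

Radius of convergence at 0: 11/9.
At 11/9: an algebraic (square-root) branch point.
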